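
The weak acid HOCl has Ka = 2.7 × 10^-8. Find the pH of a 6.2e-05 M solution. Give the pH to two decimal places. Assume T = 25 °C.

HOCl ⇌ OCl- + H+
From the ICE table, Ka = [H+]²/(6.2e-05 − [H+]) = 2.7 × 10^-8.
Neglecting [H+] in the denominator: [H+] = √(2.7 × 10^-8 × 6.2e-05) = 1.29 × 10^-6 M
([H+]/C₀ = 2.1% < 5%, so the approximation holds.)
pH = −log[H+] = −log(1.29 × 10^-6) = 5.89

pH = 5.89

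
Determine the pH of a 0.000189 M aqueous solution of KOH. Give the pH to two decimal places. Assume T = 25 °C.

KOH is a strong base; [OH-] = 0.000189 M.
pOH = -log(0.000189) = 3.72
pH = 14.00 - 3.72 = 10.28

pH = 10.28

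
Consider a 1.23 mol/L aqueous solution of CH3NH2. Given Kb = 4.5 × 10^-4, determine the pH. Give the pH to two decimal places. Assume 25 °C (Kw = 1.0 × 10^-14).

CH3NH2 + H2O ⇌ CH3NH3+ + OH-
Kb = [OH-]²/(1.23 − [OH-]) = 4.5 × 10^-4
Assume [OH-] ≪ 1.23: [OH-] ≈ √(4.5 × 10^-4 × 1.23) = 2.35 × 10^-2 M
Check: 1.9% ionized — well under 5%, approximation valid.
pOH = −log(2.35 × 10^-2) = 1.63; pH = 14.00 − 1.63 = 12.37

pH = 12.37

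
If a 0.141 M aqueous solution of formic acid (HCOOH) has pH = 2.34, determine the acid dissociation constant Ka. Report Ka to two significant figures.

Ka = 1.5 × 10^-4

[H+] = 10^(-2.34) = 4.57 × 10^-3 M
At equilibrium [HA] = 0.141 − 4.57 × 10^-3 = 1.36 × 10^-1 M
Ka = [H+][A-]/[HA] = (4.57 × 10^-3)² / 1.36 × 10^-1 = 1.5 × 10^-4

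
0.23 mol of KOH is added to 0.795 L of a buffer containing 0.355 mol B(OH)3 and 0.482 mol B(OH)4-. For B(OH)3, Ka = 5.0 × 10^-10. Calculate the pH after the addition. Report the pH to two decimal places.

OH- converts B(OH)3 to B(OH)4-: B(OH)3 → 0.125 mol, B(OH)4- → 0.712 mol.
pKa = −log(5.0 × 10^-10) = 9.301
pH = pKa + log([A⁻]/[HA]) = 9.301 + log(0.712/0.125) = 9.301 +0.756

pH = 10.06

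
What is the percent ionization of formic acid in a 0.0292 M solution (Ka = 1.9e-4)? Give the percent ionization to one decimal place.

HCOOH ⇌ HCOO- + H+; let x = [H+] at equilibrium.
Ka = x²/(C₀ − x); solving the quadratic gives x = 2.26 × 10^-3 M.
Fraction ionized = 2.26 × 10^-3 / 0.0292 = 0.0774 → 7.7%

7.7%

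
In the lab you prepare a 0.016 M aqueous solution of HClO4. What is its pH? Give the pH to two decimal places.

HClO4 is a strong acid and dissociates completely, so [H+] = 0.016 M.
pH = -log(0.016) = 1.80

pH = 1.80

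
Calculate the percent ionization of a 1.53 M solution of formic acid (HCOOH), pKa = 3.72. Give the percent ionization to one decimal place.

1.1%

HCOOH ⇌ HCOO- + H+; let x = [H+] at equilibrium.
Ka = 10^(−3.72) = 1.91 × 10^-4
x ≈ √(Ka·C₀) = √(1.91 × 10^-4 × 1.53) = 1.71 × 10^-2 M
% ionization = x/C₀ × 100% = 1.71 × 10^-2/1.53 × 100% = 1.1%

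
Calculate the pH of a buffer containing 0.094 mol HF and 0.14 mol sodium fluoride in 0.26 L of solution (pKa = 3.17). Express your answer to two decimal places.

pH = 3.34

pH = pKa + log([A⁻]/[HA]) = 3.17 + log(0.14/0.094)
pH = 3.17 + (+0.173) = 3.34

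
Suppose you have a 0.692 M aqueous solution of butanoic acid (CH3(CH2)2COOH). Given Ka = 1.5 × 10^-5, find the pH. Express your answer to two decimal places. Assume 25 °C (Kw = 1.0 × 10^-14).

pH = 2.49

CH3(CH2)2COOH ⇌ CH3(CH2)2COO- + H+
Ka = [H+]²/(0.692 − [H+]) = 1.5 × 10^-5
Assume [H+] ≪ 0.692: [H+] ≈ √(1.5 × 10^-5 × 0.692) = 3.22 × 10^-3 M
([H+]/C₀ = 0.47% < 5%, so the approximation holds.)
pH = −log(3.22 × 10^-3) = 2.49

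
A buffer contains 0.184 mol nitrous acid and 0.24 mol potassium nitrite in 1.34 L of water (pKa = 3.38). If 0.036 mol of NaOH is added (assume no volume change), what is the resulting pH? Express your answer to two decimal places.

OH- converts HNO2 to NO2-: HNO2 → 0.148 mol, NO2- → 0.276 mol.
Henderson–Hasselbalch with mole ratio 0.276/0.148: pH = 3.38 + (+0.271)

pH = 3.65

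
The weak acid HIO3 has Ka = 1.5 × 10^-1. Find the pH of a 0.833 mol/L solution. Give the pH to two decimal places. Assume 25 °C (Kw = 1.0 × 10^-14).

pH = 0.54

HIO3 ⇌ IO3- + H+
Ka = [H+]²/(0.833 − [H+]) = 1.5 × 10^-1
[H+] is not negligible relative to C₀; solve [H+]² + 0.15·[H+] − 0.125 = 0.
[H+] = [−0.15 + √(0.15² + 0.5)]/2 = 2.86 × 10^-1 M
pH = −log(2.86 × 10^-1) = 0.54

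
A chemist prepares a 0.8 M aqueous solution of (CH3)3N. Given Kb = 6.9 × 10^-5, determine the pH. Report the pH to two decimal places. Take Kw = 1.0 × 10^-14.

pH = 11.87

(CH3)3N + H2O ⇌ (CH3)3NH+ + OH-
Kb = [OH-]²/(0.8 − [OH-]) = 6.9 × 10^-5
Since Kb ≪ C₀, [OH-] ≈ √(Kb·C₀) = 7.43 × 10^-3 M.
([OH-]/C₀ = 0.93% < 5%, so the approximation holds.)
pOH = 2.13, so pH = 14.00 − pOH = 11.87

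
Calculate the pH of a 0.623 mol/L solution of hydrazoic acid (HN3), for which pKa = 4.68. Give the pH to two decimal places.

pH = 2.44

HN3 ⇌ N3- + H+
Ka = 10^(−4.68) = 2.09 × 10^-5
From the ICE table, Ka = x²/(0.623 − x) = 2.09 × 10^-5.
Since Ka ≪ C₀, x ≈ √(Ka·C₀) = 3.61 × 10^-3 M.
pH = −log(3.61 × 10^-3) = 2.44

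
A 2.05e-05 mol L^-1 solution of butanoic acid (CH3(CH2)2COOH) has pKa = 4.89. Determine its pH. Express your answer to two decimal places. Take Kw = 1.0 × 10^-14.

CH3(CH2)2COOH ⇌ CH3(CH2)2COO- + H+
Ka = 10^(−4.89) = 1.29 × 10^-5
Let x = [H+] at equilibrium. Ka = x²/(2.05e-05 − x).
The 5% rule fails; solving x² + Ka·x − Ka·C₀ = 0 exactly:
x = (−Ka + √(Ka² + 4·Ka·C₀))/2 = 1.10 × 10^-5 M
pH = −log[H+] = −log(1.10 × 10^-5) = 4.96

pH = 4.96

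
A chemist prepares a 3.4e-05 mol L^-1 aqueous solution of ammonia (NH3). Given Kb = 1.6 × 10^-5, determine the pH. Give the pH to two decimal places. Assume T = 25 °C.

NH3 + H2O ⇌ NH4+ + OH-
Kb = [OH-]²/(3.4e-05 − [OH-]) = 1.6 × 10^-5
Here C₀/Kb ≈ 2.12, so the small-[OH-] approximation fails. Use the quadratic:
[OH-] = [−1.6e-05 + √(1.6e-05² + 2.18e-09)]/2 = 1.67 × 10^-5 M
pOH = 4.78, so pH = 14.00 − pOH = 9.22

pH = 9.22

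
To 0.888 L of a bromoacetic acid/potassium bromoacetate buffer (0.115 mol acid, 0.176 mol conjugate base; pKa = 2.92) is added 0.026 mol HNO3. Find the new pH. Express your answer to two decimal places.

pH = 2.95

Added H+ converts BrCH2COO- to BrCH2COOH: BrCH2COOH → 0.141 mol, BrCH2COO- → 0.15 mol.
pH = pKa + log([A⁻]/[HA]) = 2.92 + log(0.15/0.141) = 2.92 +0.027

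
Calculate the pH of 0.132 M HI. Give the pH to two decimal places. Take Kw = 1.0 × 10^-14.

HI is a strong acid and dissociates completely, so [H+] = 0.132 M.
pH = -log(0.132) = 0.88

pH = 0.88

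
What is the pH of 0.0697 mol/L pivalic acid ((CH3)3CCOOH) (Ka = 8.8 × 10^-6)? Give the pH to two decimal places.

pH = 3.11

(CH3)3CCOOH ⇌ (CH3)3CCOO- + H+
Ka = x²/(0.0697 − x) = 8.8 × 10^-6
Assume x ≪ 0.0697: x ≈ √(8.8 × 10^-6 × 0.0697) = 7.83 × 10^-4 M
Check: 1.1% ionized — well under 5%, approximation valid.
pH = −log[H+] = −log(7.83 × 10^-4) = 3.11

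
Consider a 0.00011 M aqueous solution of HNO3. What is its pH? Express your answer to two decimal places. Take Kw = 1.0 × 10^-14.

pH = 3.96

HNO3 is a strong acid and dissociates completely, so [H+] = 0.00011 M.
pH = -log(0.00011) = 3.96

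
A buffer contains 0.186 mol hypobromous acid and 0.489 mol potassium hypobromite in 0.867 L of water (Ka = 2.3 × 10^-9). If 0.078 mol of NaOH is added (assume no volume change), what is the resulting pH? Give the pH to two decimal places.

pH = 9.36

OH- converts HOBr to OBr-: HOBr → 0.108 mol, OBr- → 0.567 mol.
pKa = −log(2.3 × 10^-9) = 8.638
pH = pKa + log([A⁻]/[HA]) = 8.638 + log(0.567/0.108) = 8.638 +0.720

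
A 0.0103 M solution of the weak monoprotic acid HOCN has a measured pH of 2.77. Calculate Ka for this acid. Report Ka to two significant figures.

[H+] = 10^(-2.77) = 1.70 × 10^-3 M
At equilibrium [HA] = 0.0103 − 1.70 × 10^-3 = 8.60 × 10^-3 M
Ka = [H+][A-]/[HA] = (1.70 × 10^-3)² / 8.60 × 10^-3 = 3.4 × 10^-4

Ka = 3.4 × 10^-4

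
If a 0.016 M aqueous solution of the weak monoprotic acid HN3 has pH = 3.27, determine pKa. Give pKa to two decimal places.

[H+] = 10^(-3.27) = 5.37 × 10^-4 M
At equilibrium [HA] = 0.016 − 5.37 × 10^-4 = 1.55 × 10^-2 M
Ka = [H+][A-]/[HA] = (5.37 × 10^-4)² / 1.55 × 10^-2 = 1.86 × 10^-5
pKa = -log(1.86 × 10^-5) = 4.73

pKa = 4.73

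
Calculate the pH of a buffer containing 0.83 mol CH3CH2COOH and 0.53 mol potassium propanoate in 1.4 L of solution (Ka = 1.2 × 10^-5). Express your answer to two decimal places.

pH = 4.73

pKa = −log(1.2 × 10^-5) = 4.921
Henderson–Hasselbalch: pH = pKa + log([CH3CH2COO-]/[CH3CH2COOH]) = 4.921 + log(0.53/0.83)
pH = 4.921 + (-0.195) = 4.73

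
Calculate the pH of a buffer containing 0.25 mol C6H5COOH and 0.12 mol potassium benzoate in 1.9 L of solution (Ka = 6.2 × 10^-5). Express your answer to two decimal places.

pKa = −log(6.2 × 10^-5) = 4.208
Using pH = pKa + log([base]/[acid]) with [base]/[acid] = 0.12/0.25:
pH = 4.208 + (-0.319) = 3.89

pH = 3.89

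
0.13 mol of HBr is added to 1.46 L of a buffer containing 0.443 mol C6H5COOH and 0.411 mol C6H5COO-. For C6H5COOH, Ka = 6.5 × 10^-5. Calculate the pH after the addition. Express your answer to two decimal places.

Added H+ converts C6H5COO- to C6H5COOH: C6H5COOH → 0.573 mol, C6H5COO- → 0.281 mol.
pKa = −log(6.5 × 10^-5) = 4.187
pH = pKa + log([A⁻]/[HA]) = 4.187 + log(0.281/0.573) = 4.187 -0.309

pH = 3.88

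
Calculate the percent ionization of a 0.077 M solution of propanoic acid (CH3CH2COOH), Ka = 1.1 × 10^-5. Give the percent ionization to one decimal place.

CH3CH2COOH ⇌ CH3CH2COO- + H+; let x = [H+] at equilibrium.
x ≈ √(Ka·C₀) = √(1.1 × 10^-5 × 0.077) = 9.20 × 10^-4 M
Fraction ionized = 9.20 × 10^-4 / 0.077 = 0.0119 → 1.2%

1.2%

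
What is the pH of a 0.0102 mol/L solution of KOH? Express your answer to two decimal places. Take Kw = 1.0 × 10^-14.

KOH is a strong base; [OH-] = 0.0102 M.
pOH = -log(0.0102) = 1.99
pH = 14.00 - 1.99 = 12.01

pH = 12.01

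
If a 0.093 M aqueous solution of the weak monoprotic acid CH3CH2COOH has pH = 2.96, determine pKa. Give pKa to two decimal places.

[H+] = 10^(-2.96) = 1.10 × 10^-3 M
At equilibrium [HA] = 0.093 − 1.10 × 10^-3 = 9.19 × 10^-2 M
Ka = [H+][A-]/[HA] = (1.10 × 10^-3)² / 9.19 × 10^-2 = 1.32 × 10^-5
pKa = -log(1.32 × 10^-5) = 4.88

pKa = 4.88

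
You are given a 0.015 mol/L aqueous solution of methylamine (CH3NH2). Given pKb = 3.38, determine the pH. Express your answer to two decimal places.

CH3NH2 + H2O ⇌ CH3NH3+ + OH-
Kb = 10^(−3.38) = 4.17 × 10^-4
From the ICE table, Kb = [OH-]²/(0.015 − [OH-]) = 4.17 × 10^-4.
The 5% rule fails; solving [OH-]² + Kb·[OH-] − Kb·C₀ = 0 exactly:
[OH-] = [−0.000417 + √(0.000417² + 2.5e-05)]/2 = 2.30 × 10^-3 M
pOH = −log(2.30 × 10^-3) = 2.64; pH = 14.00 − 2.64 = 11.36

pH = 11.36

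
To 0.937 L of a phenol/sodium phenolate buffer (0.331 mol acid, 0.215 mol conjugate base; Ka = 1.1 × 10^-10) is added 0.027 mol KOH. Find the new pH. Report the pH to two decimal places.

After neutralization: n(C6H5OH) = 0.304 mol, n(C6H5O-) = 0.242 mol.
pKa = −log(1.1 × 10^-10) = 9.959
pH = pKa + log(n_C6H5O-/n_C6H5OH) = 9.959 + log(0.242/0.304) = 9.959 + (-0.099)

pH = 9.86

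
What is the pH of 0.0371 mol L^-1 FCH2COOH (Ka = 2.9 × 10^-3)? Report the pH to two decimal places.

pH = 2.04

FCH2COOH ⇌ FCH2COO- + H+
From the ICE table, Ka = [H+]²/(0.0371 − [H+]) = 2.9 × 10^-3.
The 5% rule fails; solving [H+]² + Ka·[H+] − Ka·C₀ = 0 exactly:
[H+] = [−0.0029 + √(0.0029² + 0.00043)]/2 = 9.02 × 10^-3 M
pH = −log(9.02 × 10^-3) = 2.04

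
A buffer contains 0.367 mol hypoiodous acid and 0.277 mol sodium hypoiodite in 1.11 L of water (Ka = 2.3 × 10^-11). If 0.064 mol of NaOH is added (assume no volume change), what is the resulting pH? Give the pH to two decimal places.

OH- converts HOI to OI-: HOI → 0.303 mol, OI- → 0.341 mol.
pKa = −log(2.3 × 10^-11) = 10.638
pH = pKa + log(n_OI-/n_HOI) = 10.638 + log(0.341/0.303) = 10.638 + (+0.051)

pH = 10.69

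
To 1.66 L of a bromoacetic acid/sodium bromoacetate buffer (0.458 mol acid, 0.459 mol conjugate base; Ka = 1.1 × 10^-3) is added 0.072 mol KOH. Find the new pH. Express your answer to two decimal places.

After neutralization: n(BrCH2COOH) = 0.386 mol, n(BrCH2COO-) = 0.531 mol.
pKa = −log(1.1 × 10^-3) = 2.959
Henderson–Hasselbalch with mole ratio 0.531/0.386: pH = 2.959 + (+0.139)

pH = 3.10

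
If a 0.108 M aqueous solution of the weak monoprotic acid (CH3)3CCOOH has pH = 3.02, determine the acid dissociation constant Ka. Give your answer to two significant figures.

Ka = 8.5 × 10^-6

[H+] = 10^(-3.02) = 9.55 × 10^-4 M
At equilibrium [HA] = 0.108 − 9.55 × 10^-4 = 1.07 × 10^-1 M
Ka = [H+][A-]/[HA] = (9.55 × 10^-4)² / 1.07 × 10^-1 = 8.5 × 10^-6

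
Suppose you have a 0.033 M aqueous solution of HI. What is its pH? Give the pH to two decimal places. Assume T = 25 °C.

pH = 1.48

HI is a strong acid and dissociates completely, so [H+] = 0.033 M.
pH = -log(0.033) = 1.48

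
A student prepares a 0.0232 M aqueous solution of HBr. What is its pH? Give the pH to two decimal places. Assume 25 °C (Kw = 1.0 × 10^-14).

HBr is a strong acid and dissociates completely, so [H+] = 0.0232 M.
pH = -log(0.0232) = 1.63

pH = 1.63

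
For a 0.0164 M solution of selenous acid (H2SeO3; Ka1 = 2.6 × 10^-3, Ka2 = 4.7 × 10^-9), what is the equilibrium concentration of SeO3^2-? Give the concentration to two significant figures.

4.7 × 10^-9 M

First ionization gives [H+] ≈ [HSeO3-] = 5.36 × 10^-3 M.
Second step: Ka2 = [H+][SeO3^2-]/[HSeO3-] ≈ [SeO3^2-] (since [H+] ≈ [HSeO3-]).
So [SeO3^2-] ≈ Ka2.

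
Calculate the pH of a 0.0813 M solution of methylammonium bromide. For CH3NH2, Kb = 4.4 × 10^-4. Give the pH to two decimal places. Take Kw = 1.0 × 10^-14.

CH3NH3+ is the conjugate acid of the weak base CH3NH2.
Ka = Kw/Kb = 1.0×10^-14 / 4.4 × 10^-4 = 2.27 × 10^-11
Let x = [H+] at equilibrium. Ka = x²/(0.0813 − x).
Assume x ≪ 0.0813: x ≈ √(2.27 × 10^-11 × 0.0813) = 1.36 × 10^-6 M
pH = −log[H+] = −log(1.36 × 10^-6) = 5.87

pH = 5.87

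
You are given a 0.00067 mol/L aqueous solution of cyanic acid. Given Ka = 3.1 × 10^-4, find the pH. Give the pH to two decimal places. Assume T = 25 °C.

HOCN ⇌ OCN- + H+
From the ICE table, Ka = [H+]²/(0.00067 − [H+]) = 3.1 × 10^-4.
[H+] is not negligible relative to C₀; solve [H+]² + 0.00031·[H+] − 2.08e-07 = 0.
[H+] = [−0.00031 + √(0.00031² + 8.31e-07)]/2 = 3.26 × 10^-4 M
pH = −log(3.26 × 10^-4) = 3.49

pH = 3.49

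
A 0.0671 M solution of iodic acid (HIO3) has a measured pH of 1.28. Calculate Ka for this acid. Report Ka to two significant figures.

Ka = 1.9 × 10^-1

[H+] = 10^(-1.28) = 5.25 × 10^-2 M
At equilibrium [HA] = 0.0671 − 5.25 × 10^-2 = 1.46 × 10^-2 M
Ka = [H+][A-]/[HA] = (5.25 × 10^-2)² / 1.46 × 10^-2 = 1.9 × 10^-1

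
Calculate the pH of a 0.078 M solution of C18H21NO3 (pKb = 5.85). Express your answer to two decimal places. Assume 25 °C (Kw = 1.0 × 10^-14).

pH = 10.52

C18H21NO3 + H2O ⇌ C18H22NO3+ + OH-
Kb = 10^(−5.85) = 1.41 × 10^-6
Kb = [OH-]²/(0.078 − [OH-]) = 1.41 × 10^-6
Assume [OH-] ≪ 0.078: [OH-] ≈ √(1.41 × 10^-6 × 0.078) = 3.32 × 10^-4 M
pOH = 3.48, so pH = 14.00 − pOH = 10.52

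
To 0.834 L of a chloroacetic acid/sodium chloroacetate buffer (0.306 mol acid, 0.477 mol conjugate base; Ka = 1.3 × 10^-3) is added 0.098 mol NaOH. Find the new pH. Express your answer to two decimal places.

pH = 3.33

OH- converts ClCH2COOH to ClCH2COO-: ClCH2COOH → 0.208 mol, ClCH2COO- → 0.575 mol.
pKa = −log(1.3 × 10^-3) = 2.886
pH = pKa + log(n_ClCH2COO-/n_ClCH2COOH) = 2.886 + log(0.575/0.208) = 2.886 + (+0.442)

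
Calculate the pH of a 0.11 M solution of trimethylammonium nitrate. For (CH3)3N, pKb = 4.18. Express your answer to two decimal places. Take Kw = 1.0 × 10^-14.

pH = 5.39

(CH3)3NH+ is the conjugate acid of the weak base (CH3)3N.
Kb = 10^(−4.18) = 6.61 × 10^-5
Ka = Kw/Kb = 1.0×10^-14 / 6.61 × 10^-5 = 1.51 × 10^-10
From the ICE table, Ka = x²/(0.11 − x) = 1.51 × 10^-10.
Since Ka ≪ C₀, x ≈ √(Ka·C₀) = 4.08 × 10^-6 M.
Check: 0.0037% ionized — well under 5%, approximation valid.
pH = −log(4.08 × 10^-6) = 5.39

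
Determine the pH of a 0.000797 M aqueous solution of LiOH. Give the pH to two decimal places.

pH = 10.90

LiOH is a strong base; [OH-] = 0.000797 M.
pOH = -log(0.000797) = 3.10
pH = 14.00 - 3.10 = 10.90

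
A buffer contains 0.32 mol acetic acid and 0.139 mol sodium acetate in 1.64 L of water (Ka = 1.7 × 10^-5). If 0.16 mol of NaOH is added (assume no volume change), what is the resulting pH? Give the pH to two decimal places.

After neutralization: n(CH3COOH) = 0.16 mol, n(CH3COO-) = 0.299 mol.
pKa = −log(1.7 × 10^-5) = 4.770
Henderson–Hasselbalch with mole ratio 0.299/0.16: pH = 4.770 + (+0.272)

pH = 5.04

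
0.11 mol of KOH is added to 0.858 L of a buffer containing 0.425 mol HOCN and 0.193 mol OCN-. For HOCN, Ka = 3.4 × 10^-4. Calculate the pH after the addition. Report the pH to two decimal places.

After neutralization: n(HOCN) = 0.315 mol, n(OCN-) = 0.303 mol.
pKa = −log(3.4 × 10^-4) = 3.469
Henderson–Hasselbalch with mole ratio 0.303/0.315: pH = 3.469 + (-0.017)

pH = 3.45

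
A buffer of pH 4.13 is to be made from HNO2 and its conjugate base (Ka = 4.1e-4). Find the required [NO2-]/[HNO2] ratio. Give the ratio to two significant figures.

pKa = -log(4.1 × 10^-4) = 3.387
pH = pKa + log(r) ⇒ log(r) = 4.13 − 3.387 = +0.743
r = [NO2-]/[HNO2] = 10^(+0.743) = 5.53

ratio = 5.5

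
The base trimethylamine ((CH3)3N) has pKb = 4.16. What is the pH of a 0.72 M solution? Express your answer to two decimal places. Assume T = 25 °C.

(CH3)3N + H2O ⇌ (CH3)3NH+ + OH-
Kb = 10^(−4.16) = 6.92 × 10^-5
Kb = x²/(0.72 − x) = 6.92 × 10^-5
Since Kb ≪ C₀, x ≈ √(Kb·C₀) = 7.06 × 10^-3 M.
(x/C₀ = 0.98% < 5%, so the approximation holds.)
pOH = −log(7.06 × 10^-3) = 2.15; pH = 14.00 − 2.15 = 11.85

pH = 11.85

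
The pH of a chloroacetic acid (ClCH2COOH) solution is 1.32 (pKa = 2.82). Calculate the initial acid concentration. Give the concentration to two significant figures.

[H+] = 10^(-1.32) = 4.79 × 10^-2 M = x
Ka = 10^(−2.82) = 1.51 × 10^-3
Ka = x²/(C₀ − x) ⇒ C₀ = x + x²/Ka
C₀ = 4.79 × 10^-2 + (4.79 × 10^-2)²/(1.51 × 10^-3) = 1.57 M

C₀ = 1.6 M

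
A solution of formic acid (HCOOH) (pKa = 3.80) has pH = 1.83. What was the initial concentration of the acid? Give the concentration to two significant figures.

[H+] = 10^(-1.83) = 1.48 × 10^-2 M = x
Ka = 10^(−3.80) = 1.58 × 10^-4
Ka = x²/(C₀ − x) ⇒ C₀ = x + x²/Ka
C₀ = 1.48 × 10^-2 + (1.48 × 10^-2)²/(1.58 × 10^-4) = 1.40 M

C₀ = 1.4 M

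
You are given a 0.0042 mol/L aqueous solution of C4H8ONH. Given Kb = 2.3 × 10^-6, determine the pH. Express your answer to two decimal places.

pH = 9.99

C4H8ONH + H2O ⇌ C4H8ONH2+ + OH-
From the ICE table, Kb = [OH-]²/(0.0042 − [OH-]) = 2.3 × 10^-6.
Assume [OH-] ≪ 0.0042: [OH-] ≈ √(2.3 × 10^-6 × 0.0042) = 9.83 × 10^-5 M
Check: 2.3% ionized — well under 5%, approximation valid.
pOH = −log(9.83 × 10^-5) = 4.01; pH = 14.00 − 4.01 = 9.99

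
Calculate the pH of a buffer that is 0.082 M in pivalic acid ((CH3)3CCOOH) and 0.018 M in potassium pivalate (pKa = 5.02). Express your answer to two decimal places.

Using pH = pKa + log([base]/[acid]) with [base]/[acid] = 0.018/0.082:
pH = 5.02 + (-0.659) = 4.36

pH = 4.36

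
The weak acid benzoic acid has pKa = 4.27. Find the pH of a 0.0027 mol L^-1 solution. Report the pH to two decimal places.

pH = 3.45

C6H5COOH ⇌ C6H5COO- + H+
Ka = 10^(−4.27) = 5.37 × 10^-5
Let x = [H+] at equilibrium. Ka = x²/(0.0027 − x).
Here C₀/Ka ≈ 50.3, so the small-x approximation fails. Use the quadratic:
x = [−5.37e-05 + √(5.37e-05² + 5.8e-07)]/2 = 3.55 × 10^-4 M
pH = −log(3.55 × 10^-4) = 3.45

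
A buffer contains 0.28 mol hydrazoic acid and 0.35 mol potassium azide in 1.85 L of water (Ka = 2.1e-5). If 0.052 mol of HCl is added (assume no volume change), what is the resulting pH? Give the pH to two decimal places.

After neutralization: n(HN3) = 0.332 mol, n(N3-) = 0.298 mol.
pKa = −log(2.1 × 10^-5) = 4.678
pH = pKa + log(n_N3-/n_HN3) = 4.678 + log(0.298/0.332) = 4.678 + (-0.047)

pH = 4.63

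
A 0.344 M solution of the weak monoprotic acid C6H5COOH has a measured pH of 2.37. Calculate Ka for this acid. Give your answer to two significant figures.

Ka = 5.4 × 10^-5

[H+] = 10^(-2.37) = 4.27 × 10^-3 M
At equilibrium [HA] = 0.344 − 4.27 × 10^-3 = 3.40 × 10^-1 M
Ka = [H+][A-]/[HA] = (4.27 × 10^-3)² / 3.40 × 10^-1 = 5.4 × 10^-5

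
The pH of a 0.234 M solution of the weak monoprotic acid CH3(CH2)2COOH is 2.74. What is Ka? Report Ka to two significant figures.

Ka = 1.4 × 10^-5

[H+] = 10^(-2.74) = 1.82 × 10^-3 M
At equilibrium [HA] = 0.234 − 1.82 × 10^-3 = 2.32 × 10^-1 M
Ka = [H+][A-]/[HA] = (1.82 × 10^-3)² / 2.32 × 10^-1 = 1.4 × 10^-5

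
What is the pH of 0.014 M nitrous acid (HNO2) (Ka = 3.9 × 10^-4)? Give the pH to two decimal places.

pH = 2.67

HNO2 ⇌ NO2- + H+
Ka = [H+]²/(0.014 − [H+]) = 3.9 × 10^-4
The 5% rule fails; solving [H+]² + Ka·[H+] − Ka·C₀ = 0 exactly:
[H+] = [−0.00039 + √(0.00039² + 2.18e-05)]/2 = 2.15 × 10^-3 M
pH = −log[H+] = −log(2.15 × 10^-3) = 2.67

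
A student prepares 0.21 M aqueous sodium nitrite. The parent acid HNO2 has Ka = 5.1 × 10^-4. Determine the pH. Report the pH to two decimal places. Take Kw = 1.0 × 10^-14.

pH = 8.31

NO2- is the conjugate base of the weak acid HNO2.
Kb = Kw/Ka = 1.0×10^-14 / 5.1 × 10^-4 = 1.96 × 10^-11
Kb = [OH-]²/(0.21 − [OH-]) = 1.96 × 10^-11
Since Kb ≪ C₀, [OH-] ≈ √(Kb·C₀) = 2.03 × 10^-6 M.
([OH-]/C₀ = 0.00097% < 5%, so the approximation holds.)
pOH = −log(2.03 × 10^-6) = 5.69; pH = 14.00 − 5.69 = 8.31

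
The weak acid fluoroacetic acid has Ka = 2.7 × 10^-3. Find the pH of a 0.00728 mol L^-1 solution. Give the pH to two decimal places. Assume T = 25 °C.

pH = 2.48

FCH2COOH ⇌ FCH2COO- + H+
From the ICE table, Ka = [H+]²/(0.00728 − [H+]) = 2.7 × 10^-3.
Here C₀/Ka ≈ 2.7, so the small-[H+] approximation fails. Use the quadratic:
[H+] = (−Ka + √(Ka² + 4·Ka·C₀))/2 = 3.28 × 10^-3 M
pH = −log[H+] = −log(3.28 × 10^-3) = 2.48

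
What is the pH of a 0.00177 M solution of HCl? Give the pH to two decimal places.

HCl is a strong acid and dissociates completely, so [H+] = 0.00177 M.
pH = -log(0.00177) = 2.75

pH = 2.75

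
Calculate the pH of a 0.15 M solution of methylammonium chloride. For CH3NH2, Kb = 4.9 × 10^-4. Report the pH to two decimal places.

pH = 5.76

CH3NH3+ is the conjugate acid of the weak base CH3NH2.
Ka = Kw/Kb = 1.0×10^-14 / 4.9 × 10^-4 = 2.04 × 10^-11
Ka = [H+]²/(0.15 − [H+]) = 2.04 × 10^-11
Since Ka ≪ C₀, [H+] ≈ √(Ka·C₀) = 1.75 × 10^-6 M.
Check: 0.0012% ionized — well under 5%, approximation valid.
pH = −log[H+] = −log(1.75 × 10^-6) = 5.76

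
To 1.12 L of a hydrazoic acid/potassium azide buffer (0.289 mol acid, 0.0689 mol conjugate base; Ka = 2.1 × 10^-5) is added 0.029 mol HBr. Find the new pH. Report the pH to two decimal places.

After neutralization: n(HN3) = 0.318 mol, n(N3-) = 0.0399 mol.
pKa = −log(2.1 × 10^-5) = 4.678
pH = pKa + log(n_N3-/n_HN3) = 4.678 + log(0.0399/0.318) = 4.678 + (-0.901)

pH = 3.78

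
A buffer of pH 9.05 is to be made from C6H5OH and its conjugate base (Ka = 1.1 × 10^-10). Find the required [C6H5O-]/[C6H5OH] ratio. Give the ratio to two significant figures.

ratio = 0.12

pKa = -log(1.1 × 10^-10) = 9.959
pH = pKa + log(r) ⇒ log(r) = 9.05 − 9.959 = -0.909
r = [C6H5O-]/[C6H5OH] = 10^(-0.909) = 0.123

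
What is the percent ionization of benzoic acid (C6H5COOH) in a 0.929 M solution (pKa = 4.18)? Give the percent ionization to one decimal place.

C6H5COOH ⇌ C6H5COO- + H+; let x = [H+] at equilibrium.
Ka = 10^(−4.18) = 6.61 × 10^-5
x ≈ √(Ka·C₀) = √(6.61 × 10^-5 × 0.929) = 7.84 × 10^-3 M
Fraction ionized = 7.84 × 10^-3 / 0.929 = 0.0084 → 0.8%

0.8%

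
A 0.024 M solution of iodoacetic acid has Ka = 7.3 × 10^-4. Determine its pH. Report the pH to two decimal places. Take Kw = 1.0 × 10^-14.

ICH2COOH ⇌ ICH2COO- + H+
Ka = x²/(0.024 − x) = 7.3 × 10^-4
The 5% rule fails; solving x² + Ka·x − Ka·C₀ = 0 exactly:
x = [−0.00073 + √(0.00073² + 7.01e-05)]/2 = 3.84 × 10^-3 M
pH = −log(3.84 × 10^-3) = 2.42

pH = 2.42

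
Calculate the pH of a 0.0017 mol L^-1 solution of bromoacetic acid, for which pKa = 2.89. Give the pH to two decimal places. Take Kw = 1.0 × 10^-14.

BrCH2COOH ⇌ BrCH2COO- + H+
Ka = 10^(−2.89) = 1.29 × 10^-3
From the ICE table, Ka = [H+]²/(0.0017 − [H+]) = 1.29 × 10^-3.
Here C₀/Ka ≈ 1.32, so the small-[H+] approximation fails. Use the quadratic:
[H+] = (−Ka + √(Ka² + 4·Ka·C₀))/2 = 9.70 × 10^-4 M
pH = −log(9.70 × 10^-4) = 3.01

pH = 3.01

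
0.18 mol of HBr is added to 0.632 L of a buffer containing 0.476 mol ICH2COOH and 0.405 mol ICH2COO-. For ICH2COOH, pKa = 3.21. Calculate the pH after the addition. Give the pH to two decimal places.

Added H+ converts ICH2COO- to ICH2COOH: ICH2COOH → 0.656 mol, ICH2COO- → 0.225 mol.
pH = pKa + log(n_ICH2COO-/n_ICH2COOH) = 3.21 + log(0.225/0.656) = 3.21 + (-0.465)

pH = 2.75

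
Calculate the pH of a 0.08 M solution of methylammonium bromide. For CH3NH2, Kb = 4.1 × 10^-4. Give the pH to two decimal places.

pH = 5.85

CH3NH3+ is the conjugate acid of the weak base CH3NH2.
Ka = Kw/Kb = 1.0×10^-14 / 4.1 × 10^-4 = 2.44 × 10^-11
Ka = [H+]²/(0.08 − [H+]) = 2.44 × 10^-11
Assume [H+] ≪ 0.08: [H+] ≈ √(2.44 × 10^-11 × 0.08) = 1.40 × 10^-6 M
Check: 0.0017% ionized — well under 5%, approximation valid.
pH = −log[H+] = −log(1.40 × 10^-6) = 5.85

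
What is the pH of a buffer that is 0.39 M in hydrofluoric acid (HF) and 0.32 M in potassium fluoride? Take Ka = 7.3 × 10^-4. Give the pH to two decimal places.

pH = 3.05

pKa = −log(7.3 × 10^-4) = 3.137
pH = pKa + log([A⁻]/[HA]) = 3.137 + log(0.32/0.39)
pH = 3.137 + (-0.086) = 3.05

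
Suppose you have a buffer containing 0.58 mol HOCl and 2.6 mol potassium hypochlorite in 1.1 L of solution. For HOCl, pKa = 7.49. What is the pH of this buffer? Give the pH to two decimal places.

pH = 8.14

Henderson–Hasselbalch: pH = pKa + log([OCl-]/[HOCl]) = 7.49 + log(2.6/0.58)
pH = 7.49 + (+0.652) = 8.14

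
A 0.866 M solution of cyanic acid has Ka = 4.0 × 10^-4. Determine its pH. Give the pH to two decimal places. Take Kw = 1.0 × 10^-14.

HOCN ⇌ OCN- + H+
From the ICE table, Ka = [H+]²/(0.866 − [H+]) = 4.0 × 10^-4.
Assume [H+] ≪ 0.866: [H+] ≈ √(4.0 × 10^-4 × 0.866) = 1.86 × 10^-2 M
pH = −log(1.86 × 10^-2) = 1.73

pH = 1.73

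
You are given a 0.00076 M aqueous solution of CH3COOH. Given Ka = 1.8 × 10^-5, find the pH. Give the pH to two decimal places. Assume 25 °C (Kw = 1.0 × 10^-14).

CH3COOH ⇌ CH3COO- + H+
From the ICE table, Ka = x²/(0.00076 − x) = 1.8 × 10^-5.
x is not negligible relative to C₀; solve x² + 1.8e-05·x − 1.37e-08 = 0.
x = (−Ka + √(Ka² + 4·Ka·C₀))/2 = 1.08 × 10^-4 M
pH = −log(1.08 × 10^-4) = 3.97

pH = 3.97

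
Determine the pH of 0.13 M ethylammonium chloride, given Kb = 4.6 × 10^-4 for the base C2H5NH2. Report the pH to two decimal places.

C2H5NH3+ is the conjugate acid of the weak base C2H5NH2.
Ka = Kw/Kb = 1.0×10^-14 / 4.6 × 10^-4 = 2.17 × 10^-11
Ka = [H+]²/(0.13 − [H+]) = 2.17 × 10^-11
Since Ka ≪ C₀, [H+] ≈ √(Ka·C₀) = 1.68 × 10^-6 M.
([H+]/C₀ = 0.0013% < 5%, so the approximation holds.)
pH = −log(1.68 × 10^-6) = 5.77

pH = 5.77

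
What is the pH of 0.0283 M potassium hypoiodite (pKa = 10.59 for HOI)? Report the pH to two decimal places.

OI- is the conjugate base of the weak acid HOI.
Ka = 10^(−10.59) = 2.57 × 10^-11
Kb = Kw/Ka = 1.0×10^-14 / 2.57 × 10^-11 = 3.89 × 10^-4
From the ICE table, Kb = [OH-]²/(0.0283 − [OH-]) = 3.89 × 10^-4.
Here C₀/Kb ≈ 72.8, so the small-[OH-] approximation fails. Use the quadratic:
[OH-] = (−Kb + √(Kb² + 4·Kb·C₀))/2 = 3.13 × 10^-3 M
pOH = 2.50, so pH = 14.00 − pOH = 11.50

pH = 11.50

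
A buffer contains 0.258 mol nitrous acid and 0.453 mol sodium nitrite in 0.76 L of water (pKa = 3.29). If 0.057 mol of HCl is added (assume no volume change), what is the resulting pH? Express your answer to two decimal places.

pH = 3.39

After neutralization: n(HNO2) = 0.315 mol, n(NO2-) = 0.396 mol.
Henderson–Hasselbalch with mole ratio 0.396/0.315: pH = 3.29 + (+0.099)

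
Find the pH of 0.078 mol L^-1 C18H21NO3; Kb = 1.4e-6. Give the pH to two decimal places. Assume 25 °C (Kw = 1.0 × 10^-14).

pH = 10.52

C18H21NO3 + H2O ⇌ C18H22NO3+ + OH-
Kb = [OH-]²/(0.078 − [OH-]) = 1.4 × 10^-6
Assume [OH-] ≪ 0.078: [OH-] ≈ √(1.4 × 10^-6 × 0.078) = 3.30 × 10^-4 M
Check: 0.42% ionized — well under 5%, approximation valid.
pOH = −log(3.30 × 10^-4) = 3.48; pH = 14.00 − 3.48 = 10.52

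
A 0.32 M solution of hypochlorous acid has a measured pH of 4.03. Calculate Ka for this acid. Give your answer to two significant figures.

Ka = 2.7 × 10^-8

[H+] = 10^(-4.03) = 9.33 × 10^-5 M
At equilibrium [HA] = 0.32 − 9.33 × 10^-5 = 3.20 × 10^-1 M
Ka = [H+][A-]/[HA] = (9.33 × 10^-5)² / 3.20 × 10^-1 = 2.7 × 10^-8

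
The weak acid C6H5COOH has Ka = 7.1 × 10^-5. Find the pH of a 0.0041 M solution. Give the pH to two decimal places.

pH = 3.30

C6H5COOH ⇌ C6H5COO- + H+
Ka = [H+]²/(0.0041 − [H+]) = 7.1 × 10^-5
Here C₀/Ka ≈ 57.7, so the small-[H+] approximation fails. Use the quadratic:
[H+] = (−Ka + √(Ka² + 4·Ka·C₀))/2 = 5.05 × 10^-4 M
pH = −log(5.05 × 10^-4) = 3.30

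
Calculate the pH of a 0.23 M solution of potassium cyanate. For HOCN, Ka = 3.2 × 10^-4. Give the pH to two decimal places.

pH = 8.43

OCN- is the conjugate base of the weak acid HOCN.
Kb = Kw/Ka = 1.0×10^-14 / 3.2 × 10^-4 = 3.12 × 10^-11
Kb = [OH-]²/(0.23 − [OH-]) = 3.12 × 10^-11
Neglecting [OH-] in the denominator: [OH-] = √(3.12 × 10^-11 × 0.23) = 2.68 × 10^-6 M
pOH = 5.57, so pH = 14.00 − pOH = 8.43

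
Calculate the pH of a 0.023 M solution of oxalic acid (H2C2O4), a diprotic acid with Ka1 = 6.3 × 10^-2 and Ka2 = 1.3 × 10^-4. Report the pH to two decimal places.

Since Ka1 ≫ Ka2, the first ionization dominates [H+].
Ka1 = x²/(0.023 − x) = 6.3 × 10^-2
Solving the quadratic: x = (−Ka1 + √(Ka1² + 4·Ka1·C₀))/2 = 1.79 × 10^-2 M
pH = −log(1.79 × 10^-2) = 1.75

pH = 1.75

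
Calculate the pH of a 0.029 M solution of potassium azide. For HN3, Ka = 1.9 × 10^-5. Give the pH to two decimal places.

pH = 8.59

N3- is the conjugate base of the weak acid HN3.
Kb = Kw/Ka = 1.0×10^-14 / 1.9 × 10^-5 = 5.26 × 10^-10
Kb = [OH-]²/(0.029 − [OH-]) = 5.26 × 10^-10
Assume [OH-] ≪ 0.029: [OH-] ≈ √(5.26 × 10^-10 × 0.029) = 3.91 × 10^-6 M
([OH-]/C₀ = 0.013% < 5%, so the approximation holds.)
pOH = 5.41, so pH = 14.00 − pOH = 8.59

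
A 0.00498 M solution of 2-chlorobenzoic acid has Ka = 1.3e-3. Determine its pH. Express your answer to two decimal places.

pH = 2.70

ClC6H4COOH ⇌ ClC6H4COO- + H+
Let x = [H+] at equilibrium. Ka = x²/(0.00498 − x).
Here C₀/Ka ≈ 3.83, so the small-x approximation fails. Use the quadratic:
x = [−0.0013 + √(0.0013² + 2.59e-05)]/2 = 1.98 × 10^-3 M
pH = −log[H+] = −log(1.98 × 10^-3) = 2.70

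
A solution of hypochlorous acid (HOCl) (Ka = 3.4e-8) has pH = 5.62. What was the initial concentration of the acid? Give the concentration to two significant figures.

C₀ = 1.7 × 10^-4 M

[H+] = 10^(-5.62) = 2.40 × 10^-6 M = x
Ka = x²/(C₀ − x) ⇒ C₀ = x + x²/Ka
C₀ = 2.40 × 10^-6 + (2.40 × 10^-6)²/(3.4 × 10^-8) = 1.72 × 10^-4 M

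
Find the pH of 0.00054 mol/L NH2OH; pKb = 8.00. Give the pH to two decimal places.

NH2OH + H2O ⇌ NH3OH+ + OH-
Kb = 10^(−8.00) = 1.00 × 10^-8
Kb = [OH-]²/(0.00054 − [OH-]) = 1.00 × 10^-8
Neglecting [OH-] in the denominator: [OH-] = √(1.00 × 10^-8 × 0.00054) = 2.32 × 10^-6 M
Check: 0.43% ionized — well under 5%, approximation valid.
pOH = 5.63, so pH = 14.00 − pOH = 8.37

pH = 8.37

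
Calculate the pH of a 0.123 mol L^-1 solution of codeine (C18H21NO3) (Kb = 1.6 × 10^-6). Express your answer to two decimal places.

C18H21NO3 + H2O ⇌ C18H22NO3+ + OH-
Kb = [OH-]²/(0.123 − [OH-]) = 1.6 × 10^-6
Neglecting [OH-] in the denominator: [OH-] = √(1.6 × 10^-6 × 0.123) = 4.44 × 10^-4 M
Check: 0.36% ionized — well under 5%, approximation valid.
pOH = −log(4.44 × 10^-4) = 3.35; pH = 14.00 − 3.35 = 10.65

pH = 10.65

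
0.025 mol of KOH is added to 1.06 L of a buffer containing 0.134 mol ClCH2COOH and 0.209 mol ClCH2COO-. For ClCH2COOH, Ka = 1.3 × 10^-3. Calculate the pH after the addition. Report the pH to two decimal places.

pH = 3.22

After neutralization: n(ClCH2COOH) = 0.109 mol, n(ClCH2COO-) = 0.234 mol.
pKa = −log(1.3 × 10^-3) = 2.886
Henderson–Hasselbalch with mole ratio 0.234/0.109: pH = 2.886 + (+0.332)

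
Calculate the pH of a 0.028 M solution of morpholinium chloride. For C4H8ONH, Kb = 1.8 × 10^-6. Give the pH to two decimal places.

pH = 4.90

C4H8ONH2+ is the conjugate acid of the weak base C4H8ONH.
Ka = Kw/Kb = 1.0×10^-14 / 1.8 × 10^-6 = 5.56 × 10^-9
Ka = [H+]²/(0.028 − [H+]) = 5.56 × 10^-9
Neglecting [H+] in the denominator: [H+] = √(5.56 × 10^-9 × 0.028) = 1.25 × 10^-5 M
pH = −log[H+] = −log(1.25 × 10^-5) = 4.90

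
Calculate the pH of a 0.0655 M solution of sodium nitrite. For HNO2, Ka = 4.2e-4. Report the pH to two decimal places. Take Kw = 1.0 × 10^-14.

pH = 8.10

NO2- is the conjugate base of the weak acid HNO2.
Kb = Kw/Ka = 1.0×10^-14 / 4.2 × 10^-4 = 2.38 × 10^-11
From the ICE table, Kb = [OH-]²/(0.0655 − [OH-]) = 2.38 × 10^-11.
Neglecting [OH-] in the denominator: [OH-] = √(2.38 × 10^-11 × 0.0655) = 1.25 × 10^-6 M
([OH-]/C₀ = 0.0019% < 5%, so the approximation holds.)
pOH = 5.90, so pH = 14.00 − pOH = 8.10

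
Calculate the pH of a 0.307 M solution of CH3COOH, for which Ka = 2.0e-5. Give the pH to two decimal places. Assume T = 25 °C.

CH3COOH ⇌ CH3COO- + H+
Ka = [H+]²/(0.307 − [H+]) = 2.0 × 10^-5
Since Ka ≪ C₀, [H+] ≈ √(Ka·C₀) = 2.48 × 10^-3 M.
pH = −log[H+] = −log(2.48 × 10^-3) = 2.61

pH = 2.61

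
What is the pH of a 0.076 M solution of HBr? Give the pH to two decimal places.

HBr is a strong acid and dissociates completely, so [H+] = 0.076 M.
pH = -log(0.076) = 1.12

pH = 1.12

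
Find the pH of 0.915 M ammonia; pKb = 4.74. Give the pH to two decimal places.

pH = 11.61

NH3 + H2O ⇌ NH4+ + OH-
Kb = 10^(−4.74) = 1.82 × 10^-5
From the ICE table, Kb = [OH-]²/(0.915 − [OH-]) = 1.82 × 10^-5.
Neglecting [OH-] in the denominator: [OH-] = √(1.82 × 10^-5 × 0.915) = 4.08 × 10^-3 M
Check: 0.45% ionized — well under 5%, approximation valid.
pOH = 2.39, so pH = 14.00 − pOH = 11.61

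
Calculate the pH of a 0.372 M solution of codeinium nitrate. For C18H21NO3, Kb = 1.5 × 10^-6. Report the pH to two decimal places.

C18H22NO3+ is the conjugate acid of the weak base C18H21NO3.
Ka = Kw/Kb = 1.0×10^-14 / 1.5 × 10^-6 = 6.67 × 10^-9
Ka = [H+]²/(0.372 − [H+]) = 6.67 × 10^-9
Neglecting [H+] in the denominator: [H+] = √(6.67 × 10^-9 × 0.372) = 4.98 × 10^-5 M
pH = −log(4.98 × 10^-5) = 4.30

pH = 4.30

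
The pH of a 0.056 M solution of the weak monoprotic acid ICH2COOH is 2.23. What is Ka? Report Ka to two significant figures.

Ka = 6.9 × 10^-4

[H+] = 10^(-2.23) = 5.89 × 10^-3 M
At equilibrium [HA] = 0.056 − 5.89 × 10^-3 = 5.01 × 10^-2 M
Ka = [H+][A-]/[HA] = (5.89 × 10^-3)² / 5.01 × 10^-2 = 6.9 × 10^-4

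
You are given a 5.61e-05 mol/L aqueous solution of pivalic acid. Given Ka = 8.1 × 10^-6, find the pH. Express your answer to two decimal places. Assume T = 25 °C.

(CH3)3CCOOH ⇌ (CH3)3CCOO- + H+
Ka = [H+]²/(5.61e-05 − [H+]) = 8.1 × 10^-6
The 5% rule fails; solving [H+]² + Ka·[H+] − Ka·C₀ = 0 exactly:
[H+] = [−8.1e-06 + √(8.1e-06² + 1.82e-09)]/2 = 1.76 × 10^-5 M
pH = −log[H+] = −log(1.76 × 10^-5) = 4.75

pH = 4.75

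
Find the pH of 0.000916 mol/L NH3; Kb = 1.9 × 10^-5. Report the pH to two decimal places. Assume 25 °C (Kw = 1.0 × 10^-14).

NH3 + H2O ⇌ NH4+ + OH-
From the ICE table, Kb = [OH-]²/(0.000916 − [OH-]) = 1.9 × 10^-5.
Here C₀/Kb ≈ 48.2, so the small-[OH-] approximation fails. Use the quadratic:
[OH-] = [−1.9e-05 + √(1.9e-05² + 6.96e-08)]/2 = 1.23 × 10^-4 M
pOH = 3.91, so pH = 14.00 − pOH = 10.09

pH = 10.09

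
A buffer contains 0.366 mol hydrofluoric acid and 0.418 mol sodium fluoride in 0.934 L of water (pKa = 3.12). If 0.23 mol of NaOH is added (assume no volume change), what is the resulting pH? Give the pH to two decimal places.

After neutralization: n(HF) = 0.136 mol, n(F-) = 0.648 mol.
pH = pKa + log([A⁻]/[HA]) = 3.12 + log(0.648/0.136) = 3.12 +0.678

pH = 3.80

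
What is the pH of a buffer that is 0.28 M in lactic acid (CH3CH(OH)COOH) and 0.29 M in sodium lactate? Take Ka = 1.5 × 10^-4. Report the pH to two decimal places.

pKa = −log(1.5 × 10^-4) = 3.824
pH = pKa + log([A⁻]/[HA]) = 3.824 + log(0.29/0.28)
pH = 3.824 + (+0.015) = 3.84

pH = 3.84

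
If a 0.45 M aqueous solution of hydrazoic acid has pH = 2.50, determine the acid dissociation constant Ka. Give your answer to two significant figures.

[H+] = 10^(-2.50) = 3.16 × 10^-3 M
At equilibrium [HA] = 0.45 − 3.16 × 10^-3 = 4.47 × 10^-1 M
Ka = [H+][A-]/[HA] = (3.16 × 10^-3)² / 4.47 × 10^-1 = 2.2 × 10^-5

Ka = 2.2 × 10^-5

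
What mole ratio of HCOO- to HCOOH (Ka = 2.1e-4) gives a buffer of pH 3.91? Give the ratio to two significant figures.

ratio = 1.7

pKa = -log(2.1 × 10^-4) = 3.678
pH = pKa + log(r) ⇒ log(r) = 3.91 − 3.678 = +0.232
r = [HCOO-]/[HCOOH] = 10^(+0.232) = 1.71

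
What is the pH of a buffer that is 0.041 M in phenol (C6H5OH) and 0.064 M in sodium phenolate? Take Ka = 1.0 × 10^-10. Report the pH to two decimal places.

pH = 10.19

pKa = −log(1.0 × 10^-10) = 10.000
Henderson–Hasselbalch: pH = pKa + log([C6H5O-]/[C6H5OH]) = 10.000 + log(0.064/0.041)
pH = 10.000 + (+0.193) = 10.19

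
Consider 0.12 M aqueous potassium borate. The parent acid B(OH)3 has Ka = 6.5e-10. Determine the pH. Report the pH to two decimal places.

B(OH)4- is the conjugate base of the weak acid B(OH)3.
Kb = Kw/Ka = 1.0×10^-14 / 6.5 × 10^-10 = 1.54 × 10^-5
From the ICE table, Kb = [OH-]²/(0.12 − [OH-]) = 1.54 × 10^-5.
Assume [OH-] ≪ 0.12: [OH-] ≈ √(1.54 × 10^-5 × 0.12) = 1.36 × 10^-3 M
pOH = −log(1.36 × 10^-3) = 2.87; pH = 14.00 − 2.87 = 11.13

pH = 11.13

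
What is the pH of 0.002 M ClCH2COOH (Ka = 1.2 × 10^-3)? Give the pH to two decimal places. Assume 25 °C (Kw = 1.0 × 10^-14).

ClCH2COOH ⇌ ClCH2COO- + H+
Let x = [H+] at equilibrium. Ka = x²/(0.002 − x).
The 5% rule fails; solving x² + Ka·x − Ka·C₀ = 0 exactly:
x = [−0.0012 + √(0.0012² + 9.6e-06)]/2 = 1.06 × 10^-3 M
pH = −log[H+] = −log(1.06 × 10^-3) = 2.97

pH = 2.97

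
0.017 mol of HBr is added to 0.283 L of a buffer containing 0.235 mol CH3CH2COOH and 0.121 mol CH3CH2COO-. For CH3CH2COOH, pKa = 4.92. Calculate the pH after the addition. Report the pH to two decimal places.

pH = 4.54

After neutralization: n(CH3CH2COOH) = 0.252 mol, n(CH3CH2COO-) = 0.104 mol.
pH = pKa + log(n_CH3CH2COO-/n_CH3CH2COOH) = 4.92 + log(0.104/0.252) = 4.92 + (-0.384)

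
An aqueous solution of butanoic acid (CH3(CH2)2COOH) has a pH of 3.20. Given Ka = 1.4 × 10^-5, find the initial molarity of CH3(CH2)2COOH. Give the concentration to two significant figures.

[H+] = 10^(-3.20) = 6.31 × 10^-4 M = x
Ka = x²/(C₀ − x) ⇒ C₀ = x + x²/Ka
C₀ = 6.31 × 10^-4 + (6.31 × 10^-4)²/(1.4 × 10^-5) = 2.91 × 10^-2 M

C₀ = 2.9 × 10^-2 M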